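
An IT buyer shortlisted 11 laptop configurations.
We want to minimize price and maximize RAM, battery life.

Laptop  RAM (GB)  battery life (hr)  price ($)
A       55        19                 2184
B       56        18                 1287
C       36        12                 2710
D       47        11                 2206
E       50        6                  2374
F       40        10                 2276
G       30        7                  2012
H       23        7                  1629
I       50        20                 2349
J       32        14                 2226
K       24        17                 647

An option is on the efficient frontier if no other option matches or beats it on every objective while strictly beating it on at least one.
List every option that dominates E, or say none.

A, B, I

A: RAM 55≥50, battery life 19≥6, price 2184≤2374 — dominates E.
B: RAM 56≥50, battery life 18≥6, price 1287≤2374 — dominates E.
I: RAM 50≥50, battery life 20≥6, price 2349≤2374 — dominates E.
Others (C, D, F, G, H, J, K) are each worse than E on at least one objective.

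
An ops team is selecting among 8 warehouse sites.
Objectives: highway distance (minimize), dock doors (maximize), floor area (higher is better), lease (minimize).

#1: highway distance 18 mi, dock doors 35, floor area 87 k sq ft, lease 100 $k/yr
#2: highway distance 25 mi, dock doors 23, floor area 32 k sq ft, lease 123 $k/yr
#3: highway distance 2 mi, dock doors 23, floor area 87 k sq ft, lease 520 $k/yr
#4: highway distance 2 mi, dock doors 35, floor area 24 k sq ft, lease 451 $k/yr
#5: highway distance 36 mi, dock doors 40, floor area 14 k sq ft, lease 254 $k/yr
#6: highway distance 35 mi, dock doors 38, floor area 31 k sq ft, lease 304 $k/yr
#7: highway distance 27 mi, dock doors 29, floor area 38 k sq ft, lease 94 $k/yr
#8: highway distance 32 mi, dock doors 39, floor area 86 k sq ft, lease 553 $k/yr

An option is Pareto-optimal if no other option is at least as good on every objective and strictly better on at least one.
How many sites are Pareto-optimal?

7

#1: not dominated.
#2: dominated by #1 (highway distance 18≤25, dock doors 35≥23, floor area 87≥32, lease 100≤123).
#3: not dominated.
#4: not dominated.
#5: not dominated (best dock doors).
#6: not dominated.
#7: not dominated (best lease).
#8: not dominated.
Pareto-optimal: #1, #3, #4, #5, #6, #7, #8 → 7.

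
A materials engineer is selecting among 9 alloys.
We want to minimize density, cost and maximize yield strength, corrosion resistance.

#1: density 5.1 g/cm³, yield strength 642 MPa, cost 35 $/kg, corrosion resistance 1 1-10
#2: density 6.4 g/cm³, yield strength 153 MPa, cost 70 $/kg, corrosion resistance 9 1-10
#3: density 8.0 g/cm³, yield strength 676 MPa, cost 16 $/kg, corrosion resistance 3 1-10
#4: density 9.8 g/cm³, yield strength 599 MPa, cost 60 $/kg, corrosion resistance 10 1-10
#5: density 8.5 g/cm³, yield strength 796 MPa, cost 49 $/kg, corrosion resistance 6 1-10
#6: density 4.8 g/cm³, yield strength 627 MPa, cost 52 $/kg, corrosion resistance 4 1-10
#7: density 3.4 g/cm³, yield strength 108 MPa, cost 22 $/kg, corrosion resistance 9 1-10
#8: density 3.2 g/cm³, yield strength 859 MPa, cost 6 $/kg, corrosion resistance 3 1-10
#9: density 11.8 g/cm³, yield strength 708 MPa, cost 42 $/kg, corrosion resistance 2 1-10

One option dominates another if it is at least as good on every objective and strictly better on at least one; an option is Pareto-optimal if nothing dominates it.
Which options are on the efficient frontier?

#1: dominated by #8 (density 3.2≤5.1, yield strength 859≥642, cost 6≤35, corrosion resistance 3≥1).
#2: not dominated.
#3: dominated by #8 (density 3.2≤8.0, yield strength 859≥676, cost 6≤16, corrosion resistance 3≥3).
#4: not dominated (best corrosion resistance).
#5: not dominated.
#6: not dominated.
#7: not dominated.
#8: not dominated (best density).
#9: dominated by #8 (density 3.2≤11.8, yield strength 859≥708, cost 6≤42, corrosion resistance 3≥2).

#2, #4, #5, #6, #7, #8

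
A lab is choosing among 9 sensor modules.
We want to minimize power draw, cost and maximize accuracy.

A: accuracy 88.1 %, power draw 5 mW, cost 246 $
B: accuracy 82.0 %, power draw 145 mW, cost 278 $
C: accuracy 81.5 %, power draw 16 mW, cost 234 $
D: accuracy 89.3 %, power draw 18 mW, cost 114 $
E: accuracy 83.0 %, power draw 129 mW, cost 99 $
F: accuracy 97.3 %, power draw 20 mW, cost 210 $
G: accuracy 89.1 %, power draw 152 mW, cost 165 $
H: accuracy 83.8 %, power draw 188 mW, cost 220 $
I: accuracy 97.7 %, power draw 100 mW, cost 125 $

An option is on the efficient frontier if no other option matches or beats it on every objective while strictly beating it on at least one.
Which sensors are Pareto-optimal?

A: not dominated (best power draw).
B: dominated by A (accuracy 88.1≥82.0, power draw 5≤145, cost 246≤278).
C: not dominated.
D: not dominated.
E: not dominated (best cost).
F: not dominated.
G: dominated by D (accuracy 89.3≥89.1, power draw 18≤152, cost 114≤165).
H: dominated by D (accuracy 89.3≥83.8, power draw 18≤188, cost 114≤220).
I: not dominated (best accuracy).

A, C, D, E, F, I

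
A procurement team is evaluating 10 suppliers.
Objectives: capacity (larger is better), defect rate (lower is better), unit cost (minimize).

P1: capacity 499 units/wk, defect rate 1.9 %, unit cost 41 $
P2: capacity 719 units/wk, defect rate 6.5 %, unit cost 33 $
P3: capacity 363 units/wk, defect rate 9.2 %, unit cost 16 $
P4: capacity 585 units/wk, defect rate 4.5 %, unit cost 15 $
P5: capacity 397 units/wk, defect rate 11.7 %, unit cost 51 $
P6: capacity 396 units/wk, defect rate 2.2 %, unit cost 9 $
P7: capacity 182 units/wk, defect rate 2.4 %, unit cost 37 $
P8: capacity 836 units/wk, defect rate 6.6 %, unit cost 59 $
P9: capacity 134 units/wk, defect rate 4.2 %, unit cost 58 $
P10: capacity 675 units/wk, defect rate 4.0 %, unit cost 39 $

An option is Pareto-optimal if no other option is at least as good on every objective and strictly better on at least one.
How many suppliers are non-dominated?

6

P1: not dominated (best defect rate).
P2: not dominated.
P3: dominated by P4 (capacity 585≥363, defect rate 4.5≤9.2, unit cost 15≤16).
P4: not dominated.
P5: dominated by P1 (capacity 499≥397, defect rate 1.9≤11.7, unit cost 41≤51).
P6: not dominated (best unit cost).
P7: dominated by P6 (capacity 396≥182, defect rate 2.2≤2.4, unit cost 9≤37).
P8: not dominated (best capacity).
P9: dominated by P1 (capacity 499≥134, defect rate 1.9≤4.2, unit cost 41≤58).
P10: not dominated.
Pareto-optimal: P1, P2, P4, P6, P8, P10 → 6.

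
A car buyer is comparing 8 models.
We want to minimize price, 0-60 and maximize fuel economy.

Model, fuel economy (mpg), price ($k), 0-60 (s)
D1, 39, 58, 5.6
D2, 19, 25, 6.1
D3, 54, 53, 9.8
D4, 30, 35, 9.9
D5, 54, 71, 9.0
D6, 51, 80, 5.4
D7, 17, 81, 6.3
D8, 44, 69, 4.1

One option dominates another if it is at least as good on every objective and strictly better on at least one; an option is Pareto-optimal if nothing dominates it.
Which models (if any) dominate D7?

D1, D2, D6, D8

D1: fuel economy 39≥17, price 58≤81, 0-60 5.6≤6.3 — dominates D7.
D2: fuel economy 19≥17, price 25≤81, 0-60 6.1≤6.3 — dominates D7.
D6: fuel economy 51≥17, price 80≤81, 0-60 5.4≤6.3 — dominates D7.
D8: fuel economy 44≥17, price 69≤81, 0-60 4.1≤6.3 — dominates D7.
Others (D3, D4, D5) are each worse than D7 on at least one objective.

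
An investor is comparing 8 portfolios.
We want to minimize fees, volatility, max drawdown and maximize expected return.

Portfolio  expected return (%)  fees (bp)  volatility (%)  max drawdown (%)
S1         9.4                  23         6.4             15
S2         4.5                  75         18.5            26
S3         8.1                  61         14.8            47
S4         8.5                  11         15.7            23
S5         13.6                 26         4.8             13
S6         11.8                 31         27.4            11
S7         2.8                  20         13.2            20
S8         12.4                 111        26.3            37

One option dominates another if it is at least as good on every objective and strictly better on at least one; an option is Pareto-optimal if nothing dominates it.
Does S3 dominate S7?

No

S3 vs S7: S3 is worse on fees (61 vs 20), so it does not dominate S7.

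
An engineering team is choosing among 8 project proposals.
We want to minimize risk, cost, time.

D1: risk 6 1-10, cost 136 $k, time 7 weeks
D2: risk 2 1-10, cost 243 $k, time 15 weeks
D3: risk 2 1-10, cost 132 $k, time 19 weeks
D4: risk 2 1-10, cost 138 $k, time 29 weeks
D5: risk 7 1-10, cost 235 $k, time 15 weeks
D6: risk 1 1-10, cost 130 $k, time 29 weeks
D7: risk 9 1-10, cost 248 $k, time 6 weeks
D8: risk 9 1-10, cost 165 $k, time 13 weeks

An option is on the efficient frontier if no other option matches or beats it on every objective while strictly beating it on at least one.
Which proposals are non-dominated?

D1: not dominated.
D2: not dominated.
D3: not dominated.
D4: dominated by D3 (risk 2≤2, cost 132≤138, time 19≤29).
D5: dominated by D1 (risk 6≤7, cost 136≤235, time 7≤15).
D6: not dominated (best risk).
D7: not dominated (best time).
D8: dominated by D1 (risk 6≤9, cost 136≤165, time 7≤13).

D1, D2, D3, D6, D7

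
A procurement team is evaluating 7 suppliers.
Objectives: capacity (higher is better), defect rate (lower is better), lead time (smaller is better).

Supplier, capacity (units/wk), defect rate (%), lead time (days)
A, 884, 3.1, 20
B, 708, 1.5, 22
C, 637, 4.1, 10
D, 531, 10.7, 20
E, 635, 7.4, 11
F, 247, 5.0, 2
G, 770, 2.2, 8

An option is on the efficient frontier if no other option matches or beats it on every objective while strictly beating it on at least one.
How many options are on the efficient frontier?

4

A: not dominated (best capacity).
B: not dominated (best defect rate).
C: dominated by G (capacity 770≥637, defect rate 2.2≤4.1, lead time 8≤10).
D: dominated by A (capacity 884≥531, defect rate 3.1≤10.7, lead time 20≤20).
E: dominated by C (capacity 637≥635, defect rate 4.1≤7.4, lead time 10≤11).
F: not dominated (best lead time).
G: not dominated.
Pareto-optimal: A, B, F, G → 4.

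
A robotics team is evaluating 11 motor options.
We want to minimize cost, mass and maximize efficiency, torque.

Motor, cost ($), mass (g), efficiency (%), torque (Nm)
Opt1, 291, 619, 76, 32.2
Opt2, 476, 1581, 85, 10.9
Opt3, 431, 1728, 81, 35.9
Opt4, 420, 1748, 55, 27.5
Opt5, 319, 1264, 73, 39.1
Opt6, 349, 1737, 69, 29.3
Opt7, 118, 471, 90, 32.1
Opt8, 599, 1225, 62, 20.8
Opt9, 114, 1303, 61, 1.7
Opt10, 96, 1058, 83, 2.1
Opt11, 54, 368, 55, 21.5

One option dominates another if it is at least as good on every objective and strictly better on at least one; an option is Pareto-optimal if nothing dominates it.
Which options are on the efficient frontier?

Opt1, Opt3, Opt5, Opt7, Opt10, Opt11

Opt1: not dominated.
Opt2: dominated by Opt7 (cost 118≤476, mass 471≤1581, efficiency 90≥85, torque 32.1≥10.9).
Opt3: not dominated.
Opt4: dominated by Opt1 (cost 291≤420, mass 619≤1748, efficiency 76≥55, torque 32.2≥27.5).
Opt5: not dominated (best torque).
Opt6: dominated by Opt1 (cost 291≤349, mass 619≤1737, efficiency 76≥69, torque 32.2≥29.3).
Opt7: not dominated (best efficiency).
Opt8: dominated by Opt1 (cost 291≤599, mass 619≤1225, efficiency 76≥62, torque 32.2≥20.8).
Opt9: dominated by Opt10 (cost 96≤114, mass 1058≤1303, efficiency 83≥61, torque 2.1≥1.7).
Opt10: not dominated.
Opt11: not dominated (best cost).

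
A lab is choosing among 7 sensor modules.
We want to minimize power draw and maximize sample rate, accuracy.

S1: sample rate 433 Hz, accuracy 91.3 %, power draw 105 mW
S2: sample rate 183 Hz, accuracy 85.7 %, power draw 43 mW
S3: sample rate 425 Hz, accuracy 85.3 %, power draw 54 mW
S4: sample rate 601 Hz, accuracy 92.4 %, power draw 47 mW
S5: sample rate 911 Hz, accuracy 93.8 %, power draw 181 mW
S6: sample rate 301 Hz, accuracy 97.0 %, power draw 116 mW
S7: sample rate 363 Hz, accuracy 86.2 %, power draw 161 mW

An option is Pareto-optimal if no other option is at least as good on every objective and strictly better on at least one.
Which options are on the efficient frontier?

S2, S4, S5, S6

S1: dominated by S4 (sample rate 601≥433, accuracy 92.4≥91.3, power draw 47≤105).
S2: not dominated (best power draw).
S3: dominated by S4 (sample rate 601≥425, accuracy 92.4≥85.3, power draw 47≤54).
S4: not dominated.
S5: not dominated (best sample rate).
S6: not dominated (best accuracy).
S7: dominated by S1 (sample rate 433≥363, accuracy 91.3≥86.2, power draw 105≤161).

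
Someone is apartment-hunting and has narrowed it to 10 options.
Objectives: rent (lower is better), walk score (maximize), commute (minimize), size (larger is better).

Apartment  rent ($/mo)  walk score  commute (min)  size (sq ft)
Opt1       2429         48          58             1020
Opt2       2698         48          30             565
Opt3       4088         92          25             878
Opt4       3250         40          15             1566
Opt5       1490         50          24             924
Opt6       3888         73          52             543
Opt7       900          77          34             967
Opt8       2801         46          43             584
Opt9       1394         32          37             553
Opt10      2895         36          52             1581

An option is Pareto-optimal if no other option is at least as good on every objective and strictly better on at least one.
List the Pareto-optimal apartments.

Opt1: not dominated.
Opt2: dominated by Opt5 (rent 1490≤2698, walk score 50≥48, commute 24≤30, size 924≥565).
Opt3: not dominated (best walk score).
Opt4: not dominated (best commute).
Opt5: not dominated.
Opt6: dominated by Opt7 (rent 900≤3888, walk score 77≥73, commute 34≤52, size 967≥543).
Opt7: not dominated (best rent).
Opt8: dominated by Opt5 (rent 1490≤2801, walk score 50≥46, commute 24≤43, size 924≥584).
Opt9: dominated by Opt7 (rent 900≤1394, walk score 77≥32, commute 34≤37, size 967≥553).
Opt10: not dominated (best size).

Opt1, Opt3, Opt4, Opt5, Opt7, Opt10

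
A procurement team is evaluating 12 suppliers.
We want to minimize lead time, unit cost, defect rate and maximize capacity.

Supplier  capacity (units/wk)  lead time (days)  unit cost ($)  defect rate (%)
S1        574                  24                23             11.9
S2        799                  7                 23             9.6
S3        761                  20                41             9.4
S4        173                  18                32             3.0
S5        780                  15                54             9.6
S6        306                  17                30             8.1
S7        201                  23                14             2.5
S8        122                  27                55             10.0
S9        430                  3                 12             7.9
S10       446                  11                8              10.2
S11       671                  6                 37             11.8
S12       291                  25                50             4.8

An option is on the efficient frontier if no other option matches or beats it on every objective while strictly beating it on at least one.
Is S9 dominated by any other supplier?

S1: worse on lead time (24 vs 3).
S2: worse on lead time (7 vs 3).
S3: worse on lead time (20 vs 3).
S4: worse on capacity (173 vs 430).
S5: worse on lead time (15 vs 3).
S6: worse on capacity (306 vs 430).
S7: worse on capacity (201 vs 430).
S8: worse on capacity (122 vs 430).
S10: worse on lead time (11 vs 3).
S11: worse on lead time (6 vs 3).
S12: worse on capacity (291 vs 430).
No option is at least as good as S9 on every objective and strictly better on one.

No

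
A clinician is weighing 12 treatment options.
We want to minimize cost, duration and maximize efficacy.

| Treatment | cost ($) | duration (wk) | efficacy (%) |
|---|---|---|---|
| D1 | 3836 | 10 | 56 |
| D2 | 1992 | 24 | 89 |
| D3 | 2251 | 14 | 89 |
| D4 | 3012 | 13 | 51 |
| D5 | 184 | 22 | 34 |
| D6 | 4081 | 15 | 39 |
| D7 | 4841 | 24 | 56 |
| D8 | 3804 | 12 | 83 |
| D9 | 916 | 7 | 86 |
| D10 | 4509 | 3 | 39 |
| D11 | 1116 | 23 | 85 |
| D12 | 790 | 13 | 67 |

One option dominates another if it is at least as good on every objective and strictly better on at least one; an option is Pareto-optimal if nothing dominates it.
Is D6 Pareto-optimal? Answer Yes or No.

No

D1 vs D6: cost 3836≤4081, duration 10≤15, efficacy 56≥39 — D1 is at least as good on every objective and strictly better on at least one, so D1 dominates D6.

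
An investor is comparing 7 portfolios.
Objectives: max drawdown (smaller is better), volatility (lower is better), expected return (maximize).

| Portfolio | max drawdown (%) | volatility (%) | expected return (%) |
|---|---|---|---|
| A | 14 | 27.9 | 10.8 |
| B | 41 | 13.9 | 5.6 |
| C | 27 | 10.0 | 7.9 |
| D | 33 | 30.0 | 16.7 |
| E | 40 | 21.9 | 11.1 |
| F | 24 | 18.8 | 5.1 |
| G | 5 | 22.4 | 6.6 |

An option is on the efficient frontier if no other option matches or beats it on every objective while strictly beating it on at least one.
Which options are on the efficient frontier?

A, C, D, E, F, G

A: not dominated.
B: dominated by C (max drawdown 27≤41, volatility 10.0≤13.9, expected return 7.9≥5.6).
C: not dominated (best volatility).
D: not dominated (best expected return).
E: not dominated.
F: not dominated.
G: not dominated (best max drawdown).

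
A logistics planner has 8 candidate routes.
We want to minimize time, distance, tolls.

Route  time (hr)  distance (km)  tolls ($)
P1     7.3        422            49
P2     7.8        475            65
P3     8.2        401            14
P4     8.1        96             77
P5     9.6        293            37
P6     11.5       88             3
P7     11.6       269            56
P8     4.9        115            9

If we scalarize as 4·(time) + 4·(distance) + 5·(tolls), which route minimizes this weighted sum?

P1: 4·7.3 + 4·422 + 5·49 = 1962.2
P2: 4·7.8 + 4·475 + 5·65 = 2256.2
P3: 4·8.2 + 4·401 + 5·14 = 1706.8
P4: 4·8.1 + 4·96 + 5·77 = 801.4
P5: 4·9.6 + 4·293 + 5·37 = 1395.4
P6: 4·11.5 + 4·88 + 5·3 = 413.0
P7: 4·11.6 + 4·269 + 5·56 = 1402.4
P8: 4·4.9 + 4·115 + 5·9 = 524.6
Lowest: P6 at 413.0.

P6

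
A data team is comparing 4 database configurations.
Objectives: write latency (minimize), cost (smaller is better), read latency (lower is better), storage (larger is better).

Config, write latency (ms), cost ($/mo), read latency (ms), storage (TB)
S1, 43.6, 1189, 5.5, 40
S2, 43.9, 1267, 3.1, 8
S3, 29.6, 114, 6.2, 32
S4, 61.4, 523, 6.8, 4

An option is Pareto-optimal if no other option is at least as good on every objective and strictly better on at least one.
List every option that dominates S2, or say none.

none

S1: worse on read latency (5.5 vs 3.1).
S3: worse on read latency (6.2 vs 3.1).
S4: worse on write latency (61.4 vs 43.9).
No option dominates S2.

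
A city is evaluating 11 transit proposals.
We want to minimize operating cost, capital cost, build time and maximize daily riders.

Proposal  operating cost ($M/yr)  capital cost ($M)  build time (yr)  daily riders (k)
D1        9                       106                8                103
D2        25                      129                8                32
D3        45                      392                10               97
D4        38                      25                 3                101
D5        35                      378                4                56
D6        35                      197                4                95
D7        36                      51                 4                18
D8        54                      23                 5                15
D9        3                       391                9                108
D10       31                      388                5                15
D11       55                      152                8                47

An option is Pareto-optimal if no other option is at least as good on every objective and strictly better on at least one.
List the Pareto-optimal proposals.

D1, D4, D6, D7, D8, D9, D10

D1: not dominated.
D2: dominated by D1 (operating cost 9≤25, capital cost 106≤129, build time 8≤8, daily riders 103≥32).
D3: dominated by D1 (operating cost 9≤45, capital cost 106≤392, build time 8≤10, daily riders 103≥97).
D4: not dominated (best build time).
D5: dominated by D6 (operating cost 35≤35, capital cost 197≤378, build time 4≤4, daily riders 95≥56).
D6: not dominated.
D7: not dominated.
D8: not dominated (best capital cost).
D9: not dominated (best operating cost).
D10: not dominated.
D11: dominated by D1 (operating cost 9≤55, capital cost 106≤152, build time 8≤8, daily riders 103≥47).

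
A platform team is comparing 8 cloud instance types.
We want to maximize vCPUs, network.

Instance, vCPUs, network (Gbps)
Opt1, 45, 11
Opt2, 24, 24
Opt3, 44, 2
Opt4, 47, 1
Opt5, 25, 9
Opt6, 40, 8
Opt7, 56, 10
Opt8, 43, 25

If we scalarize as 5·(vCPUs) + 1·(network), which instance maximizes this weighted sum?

Opt1: 5·45 + 1·11 = 236
Opt2: 5·24 + 1·24 = 144
Opt3: 5·44 + 1·2 = 222
Opt4: 5·47 + 1·1 = 236
Opt5: 5·25 + 1·9 = 134
Opt6: 5·40 + 1·8 = 208
Opt7: 5·56 + 1·10 = 290
Opt8: 5·43 + 1·25 = 240
Highest: Opt7 at 290.

Opt7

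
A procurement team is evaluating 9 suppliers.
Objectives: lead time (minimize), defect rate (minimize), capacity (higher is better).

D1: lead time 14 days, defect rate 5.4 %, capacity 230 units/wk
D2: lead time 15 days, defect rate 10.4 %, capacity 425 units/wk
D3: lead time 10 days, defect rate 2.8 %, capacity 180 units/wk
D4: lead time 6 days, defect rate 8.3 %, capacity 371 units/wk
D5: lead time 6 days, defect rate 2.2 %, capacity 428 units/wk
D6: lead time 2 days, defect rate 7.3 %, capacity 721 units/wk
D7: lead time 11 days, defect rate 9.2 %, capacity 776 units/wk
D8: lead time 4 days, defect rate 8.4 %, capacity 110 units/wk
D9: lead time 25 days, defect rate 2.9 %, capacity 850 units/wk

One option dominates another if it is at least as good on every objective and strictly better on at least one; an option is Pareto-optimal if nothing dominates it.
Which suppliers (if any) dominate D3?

D5: lead time 6≤10, defect rate 2.2≤2.8, capacity 428≥180 — dominates D3.
Others (D1, D2, D4, D6, D7, D8, D9) are each worse than D3 on at least one objective.

D5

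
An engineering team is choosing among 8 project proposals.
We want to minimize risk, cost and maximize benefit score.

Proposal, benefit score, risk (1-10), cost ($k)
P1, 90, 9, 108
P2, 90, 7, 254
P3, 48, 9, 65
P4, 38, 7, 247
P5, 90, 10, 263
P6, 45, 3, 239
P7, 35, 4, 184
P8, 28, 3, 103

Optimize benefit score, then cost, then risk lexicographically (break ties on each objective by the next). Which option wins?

P1

First maximize benefit score: best is 90, kept {P1, P2, P5}.
Then minimize cost: best is 108, kept {P1}.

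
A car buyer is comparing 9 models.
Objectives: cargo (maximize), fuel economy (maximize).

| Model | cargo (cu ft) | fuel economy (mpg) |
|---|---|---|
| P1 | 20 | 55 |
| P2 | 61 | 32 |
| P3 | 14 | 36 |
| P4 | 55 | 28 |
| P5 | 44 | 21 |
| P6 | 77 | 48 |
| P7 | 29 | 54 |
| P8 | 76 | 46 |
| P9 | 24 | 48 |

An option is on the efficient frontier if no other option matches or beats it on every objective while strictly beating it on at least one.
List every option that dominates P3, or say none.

P1, P6, P7, P8, P9

P1: cargo 20≥14, fuel economy 55≥36 — dominates P3.
P6: cargo 77≥14, fuel economy 48≥36 — dominates P3.
P7: cargo 29≥14, fuel economy 54≥36 — dominates P3.
P8: cargo 76≥14, fuel economy 46≥36 — dominates P3.
P9: cargo 24≥14, fuel economy 48≥36 — dominates P3.
Others (P2, P4, P5) are each worse than P3 on at least one objective.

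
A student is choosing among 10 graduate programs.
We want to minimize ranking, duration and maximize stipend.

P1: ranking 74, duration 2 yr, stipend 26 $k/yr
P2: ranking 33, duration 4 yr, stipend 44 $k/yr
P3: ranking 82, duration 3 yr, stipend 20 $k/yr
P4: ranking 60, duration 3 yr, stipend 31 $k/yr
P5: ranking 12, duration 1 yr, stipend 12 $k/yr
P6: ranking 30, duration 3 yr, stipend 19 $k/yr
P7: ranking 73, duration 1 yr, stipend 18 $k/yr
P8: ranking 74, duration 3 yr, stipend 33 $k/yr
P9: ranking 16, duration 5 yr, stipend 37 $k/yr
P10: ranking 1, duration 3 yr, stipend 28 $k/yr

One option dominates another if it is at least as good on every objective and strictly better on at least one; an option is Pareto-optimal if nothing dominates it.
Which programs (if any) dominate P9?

P1: worse on ranking (74 vs 16).
P2: worse on ranking (33 vs 16).
P3: worse on ranking (82 vs 16).
P4: worse on ranking (60 vs 16).
P5: worse on stipend (12 vs 37).
P6: worse on ranking (30 vs 16).
P7: worse on ranking (73 vs 16).
P8: worse on ranking (74 vs 16).
P10: worse on stipend (28 vs 37).
No option dominates P9.

none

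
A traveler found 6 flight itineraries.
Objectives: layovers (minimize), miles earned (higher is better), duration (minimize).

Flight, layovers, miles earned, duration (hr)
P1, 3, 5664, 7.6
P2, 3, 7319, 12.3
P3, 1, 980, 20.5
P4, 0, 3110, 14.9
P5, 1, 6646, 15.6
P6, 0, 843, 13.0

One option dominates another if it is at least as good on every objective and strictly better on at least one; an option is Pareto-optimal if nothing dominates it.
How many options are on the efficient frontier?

P1: not dominated (best duration).
P2: not dominated (best miles earned).
P3: dominated by P4 (layovers 0≤1, miles earned 3110≥980, duration 14.9≤20.5).
P4: not dominated.
P5: not dominated.
P6: not dominated.
Pareto-optimal: P1, P2, P4, P5, P6 → 5.

5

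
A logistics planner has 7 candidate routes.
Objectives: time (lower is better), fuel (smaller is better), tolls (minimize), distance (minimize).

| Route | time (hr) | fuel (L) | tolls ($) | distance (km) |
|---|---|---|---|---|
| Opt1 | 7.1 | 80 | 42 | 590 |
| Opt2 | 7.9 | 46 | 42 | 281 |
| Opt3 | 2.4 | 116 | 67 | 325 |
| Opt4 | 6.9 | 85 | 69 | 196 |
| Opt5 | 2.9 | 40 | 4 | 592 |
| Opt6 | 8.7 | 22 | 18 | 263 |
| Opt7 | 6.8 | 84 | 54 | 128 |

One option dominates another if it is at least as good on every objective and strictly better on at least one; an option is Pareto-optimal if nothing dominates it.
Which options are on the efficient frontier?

Opt1, Opt2, Opt3, Opt5, Opt6, Opt7

Opt1: not dominated.
Opt2: not dominated.
Opt3: not dominated (best time).
Opt4: dominated by Opt7 (time 6.8≤6.9, fuel 84≤85, tolls 54≤69, distance 128≤196).
Opt5: not dominated (best tolls).
Opt6: not dominated (best fuel).
Opt7: not dominated (best distance).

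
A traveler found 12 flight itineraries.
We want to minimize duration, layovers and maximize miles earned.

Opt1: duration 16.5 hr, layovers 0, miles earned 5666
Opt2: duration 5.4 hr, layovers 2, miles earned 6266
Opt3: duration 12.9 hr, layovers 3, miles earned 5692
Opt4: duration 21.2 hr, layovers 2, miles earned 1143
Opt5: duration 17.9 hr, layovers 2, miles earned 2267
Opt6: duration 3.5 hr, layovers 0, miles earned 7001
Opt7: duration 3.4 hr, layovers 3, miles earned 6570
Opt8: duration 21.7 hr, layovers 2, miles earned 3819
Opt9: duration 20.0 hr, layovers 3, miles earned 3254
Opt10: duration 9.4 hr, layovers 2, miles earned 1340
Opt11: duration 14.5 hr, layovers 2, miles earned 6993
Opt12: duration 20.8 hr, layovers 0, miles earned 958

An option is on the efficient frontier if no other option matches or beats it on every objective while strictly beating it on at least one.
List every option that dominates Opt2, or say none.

Opt6

Opt6: duration 3.5≤5.4, layovers 0≤2, miles earned 7001≥6266 — dominates Opt2.
Others (Opt1, Opt3, Opt4, Opt5, Opt7, Opt8, Opt9, Opt10, Opt11, Opt12) are each worse than Opt2 on at least one objective.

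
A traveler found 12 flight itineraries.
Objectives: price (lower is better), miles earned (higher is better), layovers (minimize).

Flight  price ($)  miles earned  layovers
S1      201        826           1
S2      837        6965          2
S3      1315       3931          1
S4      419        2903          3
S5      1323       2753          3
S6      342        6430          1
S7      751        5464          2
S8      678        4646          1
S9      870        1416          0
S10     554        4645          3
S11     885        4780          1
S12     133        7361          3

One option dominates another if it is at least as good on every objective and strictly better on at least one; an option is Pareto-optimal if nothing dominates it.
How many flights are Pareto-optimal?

5

S1: not dominated.
S2: not dominated.
S3: dominated by S6 (price 342≤1315, miles earned 6430≥3931, layovers 1≤1).
S4: dominated by S6 (price 342≤419, miles earned 6430≥2903, layovers 1≤3).
S5: dominated by S2 (price 837≤1323, miles earned 6965≥2753, layovers 2≤3).
S6: not dominated.
S7: dominated by S6 (price 342≤751, miles earned 6430≥5464, layovers 1≤2).
S8: dominated by S6 (price 342≤678, miles earned 6430≥4646, layovers 1≤1).
S9: not dominated (best layovers).
S10: dominated by S6 (price 342≤554, miles earned 6430≥4645, layovers 1≤3).
S11: dominated by S6 (price 342≤885, miles earned 6430≥4780, layovers 1≤1).
S12: not dominated (best price).
Pareto-optimal: S1, S2, S6, S9, S12 → 5.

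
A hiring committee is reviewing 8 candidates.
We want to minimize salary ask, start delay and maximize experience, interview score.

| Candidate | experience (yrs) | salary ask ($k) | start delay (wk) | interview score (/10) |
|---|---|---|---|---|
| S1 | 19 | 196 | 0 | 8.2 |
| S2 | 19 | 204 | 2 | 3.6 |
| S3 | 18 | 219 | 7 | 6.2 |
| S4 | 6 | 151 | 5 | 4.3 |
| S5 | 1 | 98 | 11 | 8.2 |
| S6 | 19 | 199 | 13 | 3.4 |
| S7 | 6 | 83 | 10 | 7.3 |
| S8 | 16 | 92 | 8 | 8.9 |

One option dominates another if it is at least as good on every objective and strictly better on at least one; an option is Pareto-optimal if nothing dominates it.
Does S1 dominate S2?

Yes

S1 vs S2: experience 19≥19, salary ask 196≤204, start delay 0≤2, interview score 8.2≥3.6 — S1 is at least as good on every objective with at least one strict improvement.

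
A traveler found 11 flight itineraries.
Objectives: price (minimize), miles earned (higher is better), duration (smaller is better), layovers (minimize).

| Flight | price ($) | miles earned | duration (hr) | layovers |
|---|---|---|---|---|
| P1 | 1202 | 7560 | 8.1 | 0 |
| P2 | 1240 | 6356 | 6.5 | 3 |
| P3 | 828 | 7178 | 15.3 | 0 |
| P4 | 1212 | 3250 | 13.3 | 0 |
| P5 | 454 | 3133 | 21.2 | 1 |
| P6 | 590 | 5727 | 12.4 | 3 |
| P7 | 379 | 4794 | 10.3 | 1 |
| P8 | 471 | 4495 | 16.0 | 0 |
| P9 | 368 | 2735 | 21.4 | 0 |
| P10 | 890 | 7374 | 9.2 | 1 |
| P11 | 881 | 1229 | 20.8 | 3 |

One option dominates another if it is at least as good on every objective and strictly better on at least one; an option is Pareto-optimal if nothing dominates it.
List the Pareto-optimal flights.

P1: not dominated (best miles earned).
P2: not dominated (best duration).
P3: not dominated.
P4: dominated by P1 (price 1202≤1212, miles earned 7560≥3250, duration 8.1≤13.3, layovers 0≤0).
P5: dominated by P7 (price 379≤454, miles earned 4794≥3133, duration 10.3≤21.2, layovers 1≤1).
P6: not dominated.
P7: not dominated.
P8: not dominated.
P9: not dominated (best price).
P10: not dominated.
P11: dominated by P3 (price 828≤881, miles earned 7178≥1229, duration 15.3≤20.8, layovers 0≤3).

P1, P2, P3, P6, P7, P8, P9, P10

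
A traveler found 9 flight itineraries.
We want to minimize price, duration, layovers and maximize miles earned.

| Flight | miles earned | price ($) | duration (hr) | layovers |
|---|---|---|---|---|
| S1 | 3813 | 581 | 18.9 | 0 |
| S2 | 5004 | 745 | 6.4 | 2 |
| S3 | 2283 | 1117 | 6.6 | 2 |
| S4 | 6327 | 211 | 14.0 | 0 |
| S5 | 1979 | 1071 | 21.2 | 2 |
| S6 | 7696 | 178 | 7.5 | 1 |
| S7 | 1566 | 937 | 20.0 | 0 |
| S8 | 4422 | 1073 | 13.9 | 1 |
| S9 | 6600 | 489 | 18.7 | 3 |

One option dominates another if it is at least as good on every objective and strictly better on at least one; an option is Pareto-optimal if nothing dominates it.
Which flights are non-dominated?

S1: dominated by S4 (miles earned 6327≥3813, price 211≤581, duration 14.0≤18.9, layovers 0≤0).
S2: not dominated (best duration).
S3: dominated by S2 (miles earned 5004≥2283, price 745≤1117, duration 6.4≤6.6, layovers 2≤2).
S4: not dominated.
S5: dominated by S1 (miles earned 3813≥1979, price 581≤1071, duration 18.9≤21.2, layovers 0≤2).
S6: not dominated (best miles earned).
S7: dominated by S1 (miles earned 3813≥1566, price 581≤937, duration 18.9≤20.0, layovers 0≤0).
S8: dominated by S6 (miles earned 7696≥4422, price 178≤1073, duration 7.5≤13.9, layovers 1≤1).
S9: dominated by S6 (miles earned 7696≥6600, price 178≤489, duration 7.5≤18.7, layovers 1≤3).

S2, S4, S6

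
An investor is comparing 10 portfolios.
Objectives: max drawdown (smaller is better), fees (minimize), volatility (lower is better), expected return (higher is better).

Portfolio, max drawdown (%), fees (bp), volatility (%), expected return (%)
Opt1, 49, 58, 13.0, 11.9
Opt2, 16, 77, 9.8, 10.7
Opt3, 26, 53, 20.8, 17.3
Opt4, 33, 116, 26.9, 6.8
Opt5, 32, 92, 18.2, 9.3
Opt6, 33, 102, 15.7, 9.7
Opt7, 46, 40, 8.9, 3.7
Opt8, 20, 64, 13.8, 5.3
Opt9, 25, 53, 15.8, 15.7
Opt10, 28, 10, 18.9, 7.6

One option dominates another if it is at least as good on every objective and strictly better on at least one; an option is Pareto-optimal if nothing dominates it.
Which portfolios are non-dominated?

Opt1, Opt2, Opt3, Opt7, Opt8, Opt9, Opt10

Opt1: not dominated.
Opt2: not dominated (best max drawdown).
Opt3: not dominated (best expected return).
Opt4: dominated by Opt2 (max drawdown 16≤33, fees 77≤116, volatility 9.8≤26.9, expected return 10.7≥6.8).
Opt5: dominated by Opt2 (max drawdown 16≤32, fees 77≤92, volatility 9.8≤18.2, expected return 10.7≥9.3).
Opt6: dominated by Opt2 (max drawdown 16≤33, fees 77≤102, volatility 9.8≤15.7, expected return 10.7≥9.7).
Opt7: not dominated (best volatility).
Opt8: not dominated.
Opt9: not dominated.
Opt10: not dominated (best fees).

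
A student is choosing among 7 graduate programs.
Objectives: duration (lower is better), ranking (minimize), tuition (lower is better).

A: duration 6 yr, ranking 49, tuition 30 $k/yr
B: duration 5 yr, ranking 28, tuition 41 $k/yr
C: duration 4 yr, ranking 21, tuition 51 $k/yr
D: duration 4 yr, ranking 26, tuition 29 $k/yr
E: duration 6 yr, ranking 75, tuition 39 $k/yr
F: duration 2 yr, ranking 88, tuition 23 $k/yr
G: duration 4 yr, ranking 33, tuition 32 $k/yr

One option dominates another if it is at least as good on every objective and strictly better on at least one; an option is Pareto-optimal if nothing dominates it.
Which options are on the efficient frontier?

A: dominated by D (duration 4≤6, ranking 26≤49, tuition 29≤30).
B: dominated by D (duration 4≤5, ranking 26≤28, tuition 29≤41).
C: not dominated (best ranking).
D: not dominated.
E: dominated by A (duration 6≤6, ranking 49≤75, tuition 30≤39).
F: not dominated (best duration).
G: dominated by D (duration 4≤4, ranking 26≤33, tuition 29≤32).

C, D, F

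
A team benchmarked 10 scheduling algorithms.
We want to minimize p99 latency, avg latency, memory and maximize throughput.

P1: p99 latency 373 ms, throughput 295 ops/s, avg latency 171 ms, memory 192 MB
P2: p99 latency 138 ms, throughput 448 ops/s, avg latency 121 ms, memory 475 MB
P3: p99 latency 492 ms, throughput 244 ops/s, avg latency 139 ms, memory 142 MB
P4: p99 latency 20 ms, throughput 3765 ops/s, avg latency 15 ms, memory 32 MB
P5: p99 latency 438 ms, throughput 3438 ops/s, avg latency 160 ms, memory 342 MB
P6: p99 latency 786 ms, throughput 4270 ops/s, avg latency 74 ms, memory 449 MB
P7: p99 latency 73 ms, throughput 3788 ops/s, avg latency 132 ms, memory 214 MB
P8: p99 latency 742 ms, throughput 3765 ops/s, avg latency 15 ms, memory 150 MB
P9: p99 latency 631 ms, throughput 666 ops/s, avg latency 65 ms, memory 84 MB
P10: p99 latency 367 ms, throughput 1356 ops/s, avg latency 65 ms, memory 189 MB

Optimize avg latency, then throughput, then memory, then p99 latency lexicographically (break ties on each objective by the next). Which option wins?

P4

First minimize avg latency: best is 15, kept {P4, P8}.
Then maximize throughput: best is 3765, kept {P4, P8}.
Then minimize memory: best is 32, kept {P4}.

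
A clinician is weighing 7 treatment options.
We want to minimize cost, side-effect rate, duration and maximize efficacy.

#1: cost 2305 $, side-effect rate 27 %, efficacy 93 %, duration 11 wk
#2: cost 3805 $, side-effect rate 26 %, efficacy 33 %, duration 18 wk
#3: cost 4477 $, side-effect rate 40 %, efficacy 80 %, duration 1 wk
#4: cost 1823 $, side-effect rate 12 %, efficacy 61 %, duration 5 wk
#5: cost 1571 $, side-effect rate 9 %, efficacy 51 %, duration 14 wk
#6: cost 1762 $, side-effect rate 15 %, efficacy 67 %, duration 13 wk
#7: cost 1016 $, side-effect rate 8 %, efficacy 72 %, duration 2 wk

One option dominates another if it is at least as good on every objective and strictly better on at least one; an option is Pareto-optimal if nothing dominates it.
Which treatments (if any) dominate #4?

#7: cost 1016≤1823, side-effect rate 8≤12, efficacy 72≥61, duration 2≤5 — dominates #4.
Others (#1, #2, #3, #5, #6) are each worse than #4 on at least one objective.

#7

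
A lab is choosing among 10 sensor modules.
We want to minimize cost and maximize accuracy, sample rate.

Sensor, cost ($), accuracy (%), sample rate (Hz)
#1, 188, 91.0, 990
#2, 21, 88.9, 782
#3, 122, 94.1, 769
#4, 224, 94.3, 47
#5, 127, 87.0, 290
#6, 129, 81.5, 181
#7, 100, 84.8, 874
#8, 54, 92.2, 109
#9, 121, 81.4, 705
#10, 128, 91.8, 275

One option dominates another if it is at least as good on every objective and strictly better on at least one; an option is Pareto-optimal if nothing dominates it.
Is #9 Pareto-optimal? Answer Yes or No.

No

#2 vs #9: cost 21≤121, accuracy 88.9≥81.4, sample rate 782≥705 — #2 is at least as good on every objective and strictly better on at least one, so #2 dominates #9.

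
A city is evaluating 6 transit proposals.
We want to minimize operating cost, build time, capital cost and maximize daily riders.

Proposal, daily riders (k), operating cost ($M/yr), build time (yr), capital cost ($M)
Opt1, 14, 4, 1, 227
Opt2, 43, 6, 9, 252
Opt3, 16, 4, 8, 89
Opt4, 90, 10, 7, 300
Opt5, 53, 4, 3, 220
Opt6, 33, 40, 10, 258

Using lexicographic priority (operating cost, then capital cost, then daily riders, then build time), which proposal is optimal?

Opt3

First minimize operating cost: best is 4, kept {Opt1, Opt3, Opt5}.
Then minimize capital cost: best is 89, kept {Opt3}.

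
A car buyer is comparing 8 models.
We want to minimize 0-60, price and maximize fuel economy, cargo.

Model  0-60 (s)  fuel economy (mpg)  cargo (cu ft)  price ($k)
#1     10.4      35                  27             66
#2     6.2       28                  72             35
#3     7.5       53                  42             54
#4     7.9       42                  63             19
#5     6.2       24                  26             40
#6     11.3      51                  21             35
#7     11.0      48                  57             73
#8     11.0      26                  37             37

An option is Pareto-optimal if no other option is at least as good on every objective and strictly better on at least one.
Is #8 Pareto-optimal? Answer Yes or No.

#2 vs #8: 0-60 6.2≤11.0, fuel economy 28≥26, cargo 72≥37, price 35≤37 — #2 is at least as good on every objective and strictly better on at least one, so #2 dominates #8.

No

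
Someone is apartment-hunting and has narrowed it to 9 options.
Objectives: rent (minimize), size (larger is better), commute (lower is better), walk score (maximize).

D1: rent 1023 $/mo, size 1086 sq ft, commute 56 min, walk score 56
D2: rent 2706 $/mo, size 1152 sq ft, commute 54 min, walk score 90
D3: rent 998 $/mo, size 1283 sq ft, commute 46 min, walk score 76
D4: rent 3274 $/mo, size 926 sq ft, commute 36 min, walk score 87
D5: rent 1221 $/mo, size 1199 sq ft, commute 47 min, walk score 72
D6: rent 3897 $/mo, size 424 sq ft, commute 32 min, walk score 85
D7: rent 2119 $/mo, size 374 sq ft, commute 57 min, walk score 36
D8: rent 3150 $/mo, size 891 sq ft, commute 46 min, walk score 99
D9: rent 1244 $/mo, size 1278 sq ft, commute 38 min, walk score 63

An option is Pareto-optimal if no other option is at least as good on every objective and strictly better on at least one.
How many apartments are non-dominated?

6

D1: dominated by D3 (rent 998≤1023, size 1283≥1086, commute 46≤56, walk score 76≥56).
D2: not dominated.
D3: not dominated (best rent).
D4: not dominated.
D5: dominated by D3 (rent 998≤1221, size 1283≥1199, commute 46≤47, walk score 76≥72).
D6: not dominated (best commute).
D7: dominated by D1 (rent 1023≤2119, size 1086≥374, commute 56≤57, walk score 56≥36).
D8: not dominated (best walk score).
D9: not dominated.
Pareto-optimal: D2, D3, D4, D6, D8, D9 → 6.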